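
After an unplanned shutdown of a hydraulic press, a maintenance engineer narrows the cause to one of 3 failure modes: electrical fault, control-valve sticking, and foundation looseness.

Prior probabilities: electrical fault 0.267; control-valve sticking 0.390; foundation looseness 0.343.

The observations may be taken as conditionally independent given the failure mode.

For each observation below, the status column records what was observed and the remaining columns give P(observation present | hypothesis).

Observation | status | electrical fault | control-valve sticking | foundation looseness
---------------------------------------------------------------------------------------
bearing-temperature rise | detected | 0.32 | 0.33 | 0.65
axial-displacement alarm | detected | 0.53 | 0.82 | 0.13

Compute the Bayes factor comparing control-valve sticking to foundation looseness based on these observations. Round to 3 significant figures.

3.20

Take the product of per-observation likelihoods under each hypothesis, then divide.
  control-valve sticking: 0.33 × 0.82 = 0.2706
  foundation looseness: 0.65 × 0.13 = 0.0845
Bayes factor = 0.2706 / 0.0845 ≈ 3.20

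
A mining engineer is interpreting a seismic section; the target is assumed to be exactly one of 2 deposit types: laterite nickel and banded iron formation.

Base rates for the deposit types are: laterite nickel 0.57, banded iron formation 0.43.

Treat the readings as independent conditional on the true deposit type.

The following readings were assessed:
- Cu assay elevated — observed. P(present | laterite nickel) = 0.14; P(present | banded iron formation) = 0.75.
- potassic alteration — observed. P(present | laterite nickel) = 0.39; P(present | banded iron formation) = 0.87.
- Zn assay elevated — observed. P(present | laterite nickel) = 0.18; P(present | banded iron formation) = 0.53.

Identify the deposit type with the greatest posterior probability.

banded iron formation

By Bayes' rule with conditional independence, the unnormalized weight for each hypothesis is prior × ∏ likelihoods:
  laterite nickel: 0.57 × 0.14 × 0.39 × 0.18 = 0.005602
  banded iron formation: 0.43 × 0.75 × 0.87 × 0.53 = 0.1487
The unnormalized weights sum to 0.15431.
P(laterite nickel | evidence) ≈ 0.005602 / 0.15431 ≈ 0.036
P(banded iron formation | evidence) ≈ 0.1487 / 0.15431 ≈ 0.964
The largest is 0.964, so banded iron formation is most probable.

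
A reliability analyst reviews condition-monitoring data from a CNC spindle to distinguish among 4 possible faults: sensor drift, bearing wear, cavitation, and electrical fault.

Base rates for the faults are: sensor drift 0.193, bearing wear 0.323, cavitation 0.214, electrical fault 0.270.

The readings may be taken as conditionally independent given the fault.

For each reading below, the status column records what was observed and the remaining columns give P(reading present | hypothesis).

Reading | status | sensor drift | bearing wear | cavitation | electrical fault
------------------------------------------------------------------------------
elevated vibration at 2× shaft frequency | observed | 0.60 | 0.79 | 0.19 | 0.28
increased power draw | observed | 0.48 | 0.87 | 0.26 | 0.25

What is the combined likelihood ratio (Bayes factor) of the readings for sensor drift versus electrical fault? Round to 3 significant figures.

The Bayes factor is the ratio of the joint likelihoods of the reading pattern under the two hypotheses.
  sensor drift: 0.60 × 0.48 = 0.288
  electrical fault: 0.28 × 0.25 = 0.07
Bayes factor = 0.288 / 0.07 ≈ 4.11

4.11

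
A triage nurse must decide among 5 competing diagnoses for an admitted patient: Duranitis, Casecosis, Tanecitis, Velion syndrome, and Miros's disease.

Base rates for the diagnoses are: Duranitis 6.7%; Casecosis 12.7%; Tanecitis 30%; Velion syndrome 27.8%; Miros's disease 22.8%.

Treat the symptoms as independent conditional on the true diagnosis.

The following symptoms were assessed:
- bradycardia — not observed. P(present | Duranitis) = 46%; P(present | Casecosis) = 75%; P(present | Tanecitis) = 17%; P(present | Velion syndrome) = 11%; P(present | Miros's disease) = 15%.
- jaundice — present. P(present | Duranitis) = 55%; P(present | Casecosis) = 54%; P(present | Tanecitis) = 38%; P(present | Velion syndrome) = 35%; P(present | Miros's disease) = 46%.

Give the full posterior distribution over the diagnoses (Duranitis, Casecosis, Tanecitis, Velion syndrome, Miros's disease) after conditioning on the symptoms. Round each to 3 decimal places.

0.065, 0.056, 0.308, 0.282, 0.290

Multiply each prior by the joint likelihood of the symptom pattern (using 1 − P(present | H) for each absent symptom):
  Duranitis: 0.067 × (1 − 0.46) × 0.55 = 0.019899
  Casecosis: 0.127 × (1 − 0.75) × 0.54 = 0.017145
  Tanecitis: 0.300 × (1 − 0.17) × 0.38 = 0.09462
  Velion syndrome: 0.278 × (1 − 0.11) × 0.35 = 0.086597
  Miros's disease: 0.228 × (1 − 0.15) × 0.46 = 0.089148
Marginal likelihood of the evidence = 0.30741.
P(Duranitis | evidence) = 0.019899 / 0.30741 ≈ 0.065
P(Casecosis | evidence) = 0.017145 / 0.30741 ≈ 0.056
P(Tanecitis | evidence) = 0.09462 / 0.30741 ≈ 0.308
P(Velion syndrome | evidence) = 0.086597 / 0.30741 ≈ 0.282
P(Miros's disease | evidence) = 0.089148 / 0.30741 ≈ 0.290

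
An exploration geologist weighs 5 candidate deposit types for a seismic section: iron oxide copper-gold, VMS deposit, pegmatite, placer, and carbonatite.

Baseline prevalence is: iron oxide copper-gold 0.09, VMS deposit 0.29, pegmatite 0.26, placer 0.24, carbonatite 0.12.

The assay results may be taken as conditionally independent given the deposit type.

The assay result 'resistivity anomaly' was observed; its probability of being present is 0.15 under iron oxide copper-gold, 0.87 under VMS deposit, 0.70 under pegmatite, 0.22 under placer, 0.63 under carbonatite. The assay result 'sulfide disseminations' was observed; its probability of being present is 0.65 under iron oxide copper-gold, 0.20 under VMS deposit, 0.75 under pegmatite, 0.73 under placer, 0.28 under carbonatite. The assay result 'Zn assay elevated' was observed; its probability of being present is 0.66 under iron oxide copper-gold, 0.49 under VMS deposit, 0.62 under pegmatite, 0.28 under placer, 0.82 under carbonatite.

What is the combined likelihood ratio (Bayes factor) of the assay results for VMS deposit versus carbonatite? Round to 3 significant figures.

Take the product of per-assay result likelihoods under each hypothesis, then divide.
  VMS deposit: 0.87 × 0.20 × 0.49 = 0.08526
  carbonatite: 0.63 × 0.28 × 0.82 = 0.14465
Bayes factor = 0.08526 / 0.14465 ≈ 0.589

0.589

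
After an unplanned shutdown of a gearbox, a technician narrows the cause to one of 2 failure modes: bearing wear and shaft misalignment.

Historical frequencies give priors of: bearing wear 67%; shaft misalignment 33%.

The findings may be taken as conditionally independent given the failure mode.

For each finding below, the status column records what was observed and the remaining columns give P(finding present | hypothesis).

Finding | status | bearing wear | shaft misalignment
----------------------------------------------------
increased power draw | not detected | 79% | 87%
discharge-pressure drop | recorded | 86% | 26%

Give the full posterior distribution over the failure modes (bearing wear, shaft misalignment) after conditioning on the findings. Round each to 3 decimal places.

By Bayes' rule with conditional independence, the unnormalized weight for each hypothesis is prior × ∏ likelihoods (using 1 − P(present | H) for each absent finding):
  bearing wear: 0.67 × (1 − 0.79) × 0.86 = 0.121
  shaft misalignment: 0.33 × (1 − 0.87) × 0.26 = 0.011154
The unnormalized weights sum to 0.13216.
P(bearing wear | evidence) = 0.121 / 0.13216 ≈ 0.916
P(shaft misalignment | evidence) = 0.011154 / 0.13216 ≈ 0.084

0.916, 0.084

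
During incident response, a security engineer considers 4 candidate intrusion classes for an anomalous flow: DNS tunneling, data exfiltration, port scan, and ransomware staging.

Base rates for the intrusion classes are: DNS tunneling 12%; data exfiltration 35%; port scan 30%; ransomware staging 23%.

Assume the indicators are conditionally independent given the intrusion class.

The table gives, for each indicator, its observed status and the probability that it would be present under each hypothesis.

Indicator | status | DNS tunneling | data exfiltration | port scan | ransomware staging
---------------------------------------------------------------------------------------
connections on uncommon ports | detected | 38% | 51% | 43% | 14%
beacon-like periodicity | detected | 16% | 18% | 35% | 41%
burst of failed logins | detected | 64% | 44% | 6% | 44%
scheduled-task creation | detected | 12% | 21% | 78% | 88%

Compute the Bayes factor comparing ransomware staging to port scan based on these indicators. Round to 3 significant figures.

Joint likelihood of the indicator pattern under each hypothesis:
  ransomware staging: 0.14 × 0.41 × 0.44 × 0.88 = 0.022225
  port scan: 0.43 × 0.35 × 0.06 × 0.78 = 0.0070434
Bayes factor = 0.022225 / 0.0070434 ≈ 3.16

3.16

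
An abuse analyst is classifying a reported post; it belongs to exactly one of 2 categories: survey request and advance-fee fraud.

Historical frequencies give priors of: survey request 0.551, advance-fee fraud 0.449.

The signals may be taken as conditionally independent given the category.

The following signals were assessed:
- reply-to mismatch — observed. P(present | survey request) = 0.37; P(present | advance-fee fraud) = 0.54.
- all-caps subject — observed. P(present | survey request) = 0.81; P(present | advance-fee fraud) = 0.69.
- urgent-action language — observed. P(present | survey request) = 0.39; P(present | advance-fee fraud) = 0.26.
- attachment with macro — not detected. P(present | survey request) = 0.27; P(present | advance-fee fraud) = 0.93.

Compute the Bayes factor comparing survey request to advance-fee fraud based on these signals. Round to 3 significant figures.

12.6

Take the product of per-signal likelihoods under each hypothesis (using 1 − P(present | H) for each absent signal), then divide.
  survey request: 0.37 × 0.81 × 0.39 × (1 − 0.27) = 0.085325
  advance-fee fraud: 0.54 × 0.69 × 0.26 × (1 − 0.93) = 0.0067813
Bayes factor = 0.085325 / 0.0067813 ≈ 12.6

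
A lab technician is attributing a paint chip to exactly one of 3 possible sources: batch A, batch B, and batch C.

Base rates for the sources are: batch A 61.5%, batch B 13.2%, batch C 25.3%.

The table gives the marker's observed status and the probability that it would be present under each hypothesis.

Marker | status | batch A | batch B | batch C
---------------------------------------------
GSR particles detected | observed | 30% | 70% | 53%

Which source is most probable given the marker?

batch A

Multiply each prior by the likelihood of the marker:
  batch A: 0.615 × 0.30 = 0.1845
  batch B: 0.132 × 0.70 = 0.0924
  batch C: 0.253 × 0.53 = 0.13409
The unnormalized weights sum to 0.41099.
P(batch A | evidence) ≈ 0.1845 / 0.41099 ≈ 0.449
P(batch B | evidence) ≈ 0.0924 / 0.41099 ≈ 0.225
P(batch C | evidence) ≈ 0.13409 / 0.41099 ≈ 0.326
The largest is 0.449, so batch A is most probable.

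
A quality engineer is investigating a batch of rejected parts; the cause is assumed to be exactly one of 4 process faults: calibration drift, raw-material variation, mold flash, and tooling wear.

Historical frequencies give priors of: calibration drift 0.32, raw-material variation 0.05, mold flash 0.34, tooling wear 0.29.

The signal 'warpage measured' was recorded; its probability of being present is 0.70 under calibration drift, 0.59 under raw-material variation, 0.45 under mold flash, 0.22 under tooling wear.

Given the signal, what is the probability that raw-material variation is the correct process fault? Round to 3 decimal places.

0.063

For each hypothesis, the unnormalized posterior weight is prior × likelihood:
  calibration drift: 0.32 × 0.70 = 0.224
  raw-material variation: 0.05 × 0.59 = 0.0295
  mold flash: 0.34 × 0.45 = 0.153
  tooling wear: 0.29 × 0.22 = 0.0638
Normalizing constant Z = 0.224 + 0.0295 + 0.153 + 0.0638 = 0.4703.
P(raw-material variation | evidence) = 0.0295 / 0.4703 ≈ 0.063.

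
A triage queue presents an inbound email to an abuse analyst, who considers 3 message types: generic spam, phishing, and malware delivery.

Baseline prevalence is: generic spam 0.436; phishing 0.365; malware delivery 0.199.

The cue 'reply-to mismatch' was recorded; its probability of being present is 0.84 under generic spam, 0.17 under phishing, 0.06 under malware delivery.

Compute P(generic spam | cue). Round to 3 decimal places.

0.832

By Bayes' rule, the unnormalized weight for each hypothesis is prior × likelihood:
  generic spam: 0.436 × 0.84 = 0.36624
  phishing: 0.365 × 0.17 = 0.06205
  malware delivery: 0.199 × 0.06 = 0.01194
Marginal likelihood of the evidence = 0.44023.
P(generic spam | evidence) = 0.36624 / 0.44023 ≈ 0.832.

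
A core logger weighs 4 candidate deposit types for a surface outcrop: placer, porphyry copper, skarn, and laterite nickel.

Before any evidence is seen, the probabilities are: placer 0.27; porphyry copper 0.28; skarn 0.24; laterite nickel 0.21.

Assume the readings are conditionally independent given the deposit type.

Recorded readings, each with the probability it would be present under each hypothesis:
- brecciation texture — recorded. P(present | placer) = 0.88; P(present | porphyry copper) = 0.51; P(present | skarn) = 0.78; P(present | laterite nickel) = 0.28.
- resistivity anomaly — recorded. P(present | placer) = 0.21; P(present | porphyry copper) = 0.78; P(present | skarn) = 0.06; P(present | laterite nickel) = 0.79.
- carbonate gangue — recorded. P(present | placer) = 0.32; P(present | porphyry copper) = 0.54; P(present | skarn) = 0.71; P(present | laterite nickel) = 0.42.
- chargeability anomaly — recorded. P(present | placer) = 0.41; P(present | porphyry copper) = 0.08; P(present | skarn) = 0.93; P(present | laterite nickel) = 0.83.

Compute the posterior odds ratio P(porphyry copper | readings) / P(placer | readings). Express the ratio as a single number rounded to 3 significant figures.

Unnormalized posterior weight (prior times the reading likelihoods) for each of the two hypotheses:
  porphyry copper: 0.28 × 0.51 × 0.78 × 0.54 × 0.08 = 0.0048118
  placer: 0.27 × 0.88 × 0.21 × 0.32 × 0.41 = 0.0065464
Odds(porphyry copper : placer) = 0.0048118 / 0.0065464 ≈ 0.735.

0.735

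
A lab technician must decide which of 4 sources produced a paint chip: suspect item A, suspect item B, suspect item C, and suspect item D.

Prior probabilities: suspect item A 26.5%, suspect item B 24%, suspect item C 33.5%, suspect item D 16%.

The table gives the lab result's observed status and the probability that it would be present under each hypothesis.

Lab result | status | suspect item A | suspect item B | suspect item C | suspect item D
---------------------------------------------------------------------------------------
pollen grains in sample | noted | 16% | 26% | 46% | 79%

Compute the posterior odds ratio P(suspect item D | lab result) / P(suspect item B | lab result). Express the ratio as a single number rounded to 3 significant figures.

The normalizing constant cancels in an odds ratio, so compute prior × likelihood for the two hypotheses only:
  suspect item D: 0.160 × 0.79 = 0.1264
  suspect item B: 0.240 × 0.26 = 0.0624
Odds(suspect item D : suspect item B) = 0.1264 / 0.0624 ≈ 2.03.

2.03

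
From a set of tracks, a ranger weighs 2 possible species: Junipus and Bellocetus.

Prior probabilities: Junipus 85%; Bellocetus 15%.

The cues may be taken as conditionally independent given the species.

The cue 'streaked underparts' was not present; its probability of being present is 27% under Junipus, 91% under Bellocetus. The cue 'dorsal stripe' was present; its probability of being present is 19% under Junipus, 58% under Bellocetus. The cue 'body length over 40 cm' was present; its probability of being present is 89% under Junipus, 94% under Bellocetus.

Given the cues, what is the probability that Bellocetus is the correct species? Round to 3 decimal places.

By Bayes' rule with conditional independence, the unnormalized weight for each hypothesis is prior × ∏ likelihoods (using 1 − P(present | H) for each absent cue):
  Junipus: 0.85 × (1 − 0.27) × 0.19 × 0.89 = 0.10493
  Bellocetus: 0.15 × (1 − 0.91) × 0.58 × 0.94 = 0.0073602
The unnormalized weights sum to 0.11229.
P(Bellocetus | evidence) = 0.0073602 / 0.11229 ≈ 0.066.

0.066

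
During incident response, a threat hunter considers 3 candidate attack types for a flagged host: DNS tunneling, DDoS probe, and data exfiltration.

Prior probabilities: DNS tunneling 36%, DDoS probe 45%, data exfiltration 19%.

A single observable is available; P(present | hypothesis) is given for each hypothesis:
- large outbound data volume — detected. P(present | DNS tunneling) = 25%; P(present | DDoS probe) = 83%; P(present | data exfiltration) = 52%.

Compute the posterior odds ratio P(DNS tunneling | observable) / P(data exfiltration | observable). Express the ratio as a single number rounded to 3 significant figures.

0.911

Posterior odds equal prior odds times the likelihood ratio; only the two competing hypotheses matter.
  DNS tunneling: 0.36 × 0.25 = 0.09
  data exfiltration: 0.19 × 0.52 = 0.0988
Posterior odds = 0.09 / 0.0988 ≈ 0.911.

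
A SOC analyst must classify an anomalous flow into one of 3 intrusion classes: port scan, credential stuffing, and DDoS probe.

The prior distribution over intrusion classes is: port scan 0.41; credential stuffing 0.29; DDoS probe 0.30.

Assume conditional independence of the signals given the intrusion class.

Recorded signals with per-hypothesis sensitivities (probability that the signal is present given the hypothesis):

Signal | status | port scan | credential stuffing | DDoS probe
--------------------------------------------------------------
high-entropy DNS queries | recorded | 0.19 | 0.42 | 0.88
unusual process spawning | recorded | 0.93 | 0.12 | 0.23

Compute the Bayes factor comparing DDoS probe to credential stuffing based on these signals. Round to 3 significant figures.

4.02

Joint likelihood of the signal pattern under each hypothesis:
  DDoS probe: 0.88 × 0.23 = 0.2024
  credential stuffing: 0.42 × 0.12 = 0.0504
Bayes factor = 0.2024 / 0.0504 ≈ 4.02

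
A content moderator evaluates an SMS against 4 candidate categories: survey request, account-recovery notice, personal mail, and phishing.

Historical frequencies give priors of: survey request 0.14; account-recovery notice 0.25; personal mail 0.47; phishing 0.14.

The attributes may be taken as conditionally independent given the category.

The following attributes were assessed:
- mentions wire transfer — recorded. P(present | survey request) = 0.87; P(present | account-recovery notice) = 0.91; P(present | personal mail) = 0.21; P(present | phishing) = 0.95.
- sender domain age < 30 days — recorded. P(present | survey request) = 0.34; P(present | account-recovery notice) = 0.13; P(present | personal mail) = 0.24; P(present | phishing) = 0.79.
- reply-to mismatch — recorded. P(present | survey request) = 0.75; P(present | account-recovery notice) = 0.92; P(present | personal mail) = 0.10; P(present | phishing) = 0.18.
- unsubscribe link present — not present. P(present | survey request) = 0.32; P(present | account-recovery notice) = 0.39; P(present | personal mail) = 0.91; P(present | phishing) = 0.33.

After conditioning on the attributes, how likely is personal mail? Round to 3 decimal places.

For each hypothesis, the unnormalized posterior weight is prior × product of the attribute likelihoods (using 1 − P(present | H) for each absent attribute):
  survey request: 0.14 × 0.87 × 0.34 × 0.75 × (1 − 0.32) = 0.02112
  account-recovery notice: 0.25 × 0.91 × 0.13 × 0.92 × (1 − 0.39) = 0.016597
  personal mail: 0.47 × 0.21 × 0.24 × 0.10 × (1 − 0.91) = 0.00021319
  phishing: 0.14 × 0.95 × 0.79 × 0.18 × (1 − 0.33) = 0.012671
The unnormalized weights sum to 0.050602.
P(personal mail | evidence) = 0.00021319 / 0.050602 ≈ 0.004.

0.004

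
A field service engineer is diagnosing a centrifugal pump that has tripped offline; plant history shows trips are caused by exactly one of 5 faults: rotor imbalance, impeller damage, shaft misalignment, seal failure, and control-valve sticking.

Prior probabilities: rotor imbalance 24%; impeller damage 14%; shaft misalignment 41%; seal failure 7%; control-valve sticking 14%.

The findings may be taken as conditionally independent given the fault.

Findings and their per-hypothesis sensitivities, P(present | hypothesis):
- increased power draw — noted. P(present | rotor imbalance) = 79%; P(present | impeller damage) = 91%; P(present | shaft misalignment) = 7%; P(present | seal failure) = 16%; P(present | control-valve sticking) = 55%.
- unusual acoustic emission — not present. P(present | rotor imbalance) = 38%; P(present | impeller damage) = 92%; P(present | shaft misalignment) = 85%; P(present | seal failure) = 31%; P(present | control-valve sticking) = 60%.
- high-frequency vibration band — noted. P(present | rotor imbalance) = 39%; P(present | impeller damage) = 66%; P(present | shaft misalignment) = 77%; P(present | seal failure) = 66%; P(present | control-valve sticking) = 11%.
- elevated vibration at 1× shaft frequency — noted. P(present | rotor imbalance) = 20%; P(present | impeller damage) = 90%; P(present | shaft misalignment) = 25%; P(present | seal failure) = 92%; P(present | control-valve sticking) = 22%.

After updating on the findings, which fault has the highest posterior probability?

rotor imbalance

For each hypothesis, the unnormalized posterior weight is prior × product of the finding likelihoods (using 1 − P(present | H) for each absent finding):
  rotor imbalance: 0.24 × 0.79 × (1 − 0.38) × 0.39 × 0.20 = 0.0091691
  impeller damage: 0.14 × 0.91 × (1 − 0.92) × 0.66 × 0.90 = 0.006054
  shaft misalignment: 0.41 × 0.07 × (1 − 0.85) × 0.77 × 0.25 = 0.00082871
  seal failure: 0.07 × 0.16 × (1 − 0.31) × 0.66 × 0.92 = 0.0046924
  control-valve sticking: 0.14 × 0.55 × (1 − 0.60) × 0.11 × 0.22 = 0.00074536
The unnormalized weights sum to 0.02149.
P(rotor imbalance | evidence) ≈ 0.0091691 / 0.02149 ≈ 0.427
P(impeller damage | evidence) ≈ 0.006054 / 0.02149 ≈ 0.282
P(shaft misalignment | evidence) ≈ 0.00082871 / 0.02149 ≈ 0.039
P(seal failure | evidence) ≈ 0.0046924 / 0.02149 ≈ 0.218
P(control-valve sticking | evidence) ≈ 0.00074536 / 0.02149 ≈ 0.035
The largest is 0.427, so rotor imbalance is most probable.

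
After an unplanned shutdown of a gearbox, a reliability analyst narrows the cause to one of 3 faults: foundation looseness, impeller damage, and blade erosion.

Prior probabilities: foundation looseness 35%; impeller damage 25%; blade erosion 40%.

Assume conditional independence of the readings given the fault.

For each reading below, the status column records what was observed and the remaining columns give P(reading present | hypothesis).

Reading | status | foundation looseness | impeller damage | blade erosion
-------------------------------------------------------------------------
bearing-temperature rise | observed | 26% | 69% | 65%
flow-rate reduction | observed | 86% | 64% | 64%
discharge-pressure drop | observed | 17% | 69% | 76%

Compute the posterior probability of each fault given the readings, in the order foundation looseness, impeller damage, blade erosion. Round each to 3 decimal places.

0.062, 0.353, 0.586

Multiply each prior by the joint likelihood of the reading pattern:
  foundation looseness: 0.35 × 0.26 × 0.86 × 0.17 = 0.013304
  impeller damage: 0.25 × 0.69 × 0.64 × 0.69 = 0.076176
  blade erosion: 0.40 × 0.65 × 0.64 × 0.76 = 0.12646
The unnormalized weights sum to 0.21594.
P(foundation looseness | evidence) = 0.013304 / 0.21594 ≈ 0.062
P(impeller damage | evidence) = 0.076176 / 0.21594 ≈ 0.353
P(blade erosion | evidence) = 0.12646 / 0.21594 ≈ 0.586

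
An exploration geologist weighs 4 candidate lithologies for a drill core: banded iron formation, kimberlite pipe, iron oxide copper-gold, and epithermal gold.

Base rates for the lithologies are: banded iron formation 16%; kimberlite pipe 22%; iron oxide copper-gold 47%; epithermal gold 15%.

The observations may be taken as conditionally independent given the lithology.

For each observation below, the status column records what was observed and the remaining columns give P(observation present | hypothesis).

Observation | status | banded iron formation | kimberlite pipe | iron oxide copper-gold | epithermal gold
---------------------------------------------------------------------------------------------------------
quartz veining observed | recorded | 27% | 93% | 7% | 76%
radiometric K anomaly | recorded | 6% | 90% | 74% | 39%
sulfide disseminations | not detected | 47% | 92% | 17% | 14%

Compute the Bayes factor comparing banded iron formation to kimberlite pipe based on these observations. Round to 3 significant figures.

0.128

Joint likelihood of the evidence pattern under each hypothesis (using 1 − P(present | H) for each absent observation):
  banded iron formation: 0.27 × 0.06 × (1 − 0.47) = 0.008586
  kimberlite pipe: 0.93 × 0.90 × (1 − 0.92) = 0.06696
Bayes factor = 0.008586 / 0.06696 ≈ 0.128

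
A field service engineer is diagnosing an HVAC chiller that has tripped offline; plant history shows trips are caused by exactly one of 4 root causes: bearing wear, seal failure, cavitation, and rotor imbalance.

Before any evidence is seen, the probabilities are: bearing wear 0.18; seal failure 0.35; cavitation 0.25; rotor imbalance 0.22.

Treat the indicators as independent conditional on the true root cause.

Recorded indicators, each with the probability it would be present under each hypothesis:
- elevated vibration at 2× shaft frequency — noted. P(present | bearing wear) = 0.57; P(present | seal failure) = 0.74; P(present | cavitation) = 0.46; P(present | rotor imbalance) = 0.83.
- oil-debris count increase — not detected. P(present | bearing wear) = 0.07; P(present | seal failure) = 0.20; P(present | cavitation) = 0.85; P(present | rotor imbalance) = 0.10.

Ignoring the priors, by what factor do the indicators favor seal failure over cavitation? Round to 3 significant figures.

Joint likelihood of the indicator pattern under each hypothesis (using 1 − P(present | H) for each absent indicator):
  seal failure: 0.74 × (1 − 0.20) = 0.592
  cavitation: 0.46 × (1 − 0.85) = 0.069
Bayes factor = 0.592 / 0.069 ≈ 8.58

8.58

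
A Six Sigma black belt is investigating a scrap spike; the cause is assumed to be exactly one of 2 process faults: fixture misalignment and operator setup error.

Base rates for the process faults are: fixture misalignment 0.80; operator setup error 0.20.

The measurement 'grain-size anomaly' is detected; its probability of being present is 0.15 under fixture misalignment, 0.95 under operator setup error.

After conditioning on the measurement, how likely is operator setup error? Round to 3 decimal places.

0.613

By Bayes' rule, the unnormalized weight for each hypothesis is prior × likelihood:
  fixture misalignment: 0.80 × 0.15 = 0.12
  operator setup error: 0.20 × 0.95 = 0.19
Marginal likelihood of the evidence = 0.31.
P(operator setup error | evidence) = 0.19 / 0.31 ≈ 0.613.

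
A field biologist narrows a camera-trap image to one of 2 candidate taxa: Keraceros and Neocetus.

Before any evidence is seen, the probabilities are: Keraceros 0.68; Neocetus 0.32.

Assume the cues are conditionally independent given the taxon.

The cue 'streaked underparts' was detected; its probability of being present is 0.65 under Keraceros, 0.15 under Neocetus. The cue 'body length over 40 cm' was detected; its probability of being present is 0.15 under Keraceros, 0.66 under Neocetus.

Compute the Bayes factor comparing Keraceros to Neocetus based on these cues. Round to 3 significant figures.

Joint likelihood of the cue pattern under each hypothesis:
  Keraceros: 0.65 × 0.15 = 0.0975
  Neocetus: 0.15 × 0.66 = 0.099
Bayes factor = 0.0975 / 0.099 ≈ 0.985

0.985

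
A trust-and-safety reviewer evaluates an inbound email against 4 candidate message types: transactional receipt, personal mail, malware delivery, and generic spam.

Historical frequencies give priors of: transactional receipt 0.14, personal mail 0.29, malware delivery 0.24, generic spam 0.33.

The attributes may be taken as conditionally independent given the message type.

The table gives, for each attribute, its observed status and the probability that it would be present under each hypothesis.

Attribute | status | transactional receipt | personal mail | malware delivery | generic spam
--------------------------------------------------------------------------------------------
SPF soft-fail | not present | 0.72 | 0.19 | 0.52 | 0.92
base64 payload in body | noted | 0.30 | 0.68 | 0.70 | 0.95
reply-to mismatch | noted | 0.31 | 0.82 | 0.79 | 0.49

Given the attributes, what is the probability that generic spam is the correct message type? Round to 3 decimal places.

For each hypothesis, the unnormalized posterior weight is prior × product of the attribute likelihoods (using 1 − P(present | H) for each absent attribute):
  transactional receipt: 0.14 × (1 − 0.72) × 0.30 × 0.31 = 0.0036456
  personal mail: 0.29 × (1 − 0.19) × 0.68 × 0.82 = 0.13098
  malware delivery: 0.24 × (1 − 0.52) × 0.70 × 0.79 = 0.063706
  generic spam: 0.33 × (1 − 0.92) × 0.95 × 0.49 = 0.012289
The unnormalized weights sum to 0.21062.
P(generic spam | evidence) = 0.012289 / 0.21062 ≈ 0.058.

0.058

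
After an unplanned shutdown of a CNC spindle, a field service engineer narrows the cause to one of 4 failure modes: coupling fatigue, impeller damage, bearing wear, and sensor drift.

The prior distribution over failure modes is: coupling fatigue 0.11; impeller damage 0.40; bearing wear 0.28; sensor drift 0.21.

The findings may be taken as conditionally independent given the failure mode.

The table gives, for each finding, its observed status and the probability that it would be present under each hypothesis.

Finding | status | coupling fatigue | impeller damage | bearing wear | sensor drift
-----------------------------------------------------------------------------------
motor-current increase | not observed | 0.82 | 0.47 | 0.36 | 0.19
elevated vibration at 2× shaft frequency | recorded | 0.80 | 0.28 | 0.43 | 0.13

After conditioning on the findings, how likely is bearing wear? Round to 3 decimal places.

0.442

By Bayes' rule with conditional independence, the unnormalized weight for each hypothesis is prior × ∏ likelihoods (using 1 − P(present | H) for each absent finding):
  coupling fatigue: 0.11 × (1 − 0.82) × 0.80 = 0.01584
  impeller damage: 0.40 × (1 − 0.47) × 0.28 = 0.05936
  bearing wear: 0.28 × (1 − 0.36) × 0.43 = 0.077056
  sensor drift: 0.21 × (1 − 0.19) × 0.13 = 0.022113
The unnormalized weights sum to 0.17437.
P(bearing wear | evidence) = 0.077056 / 0.17437 ≈ 0.442.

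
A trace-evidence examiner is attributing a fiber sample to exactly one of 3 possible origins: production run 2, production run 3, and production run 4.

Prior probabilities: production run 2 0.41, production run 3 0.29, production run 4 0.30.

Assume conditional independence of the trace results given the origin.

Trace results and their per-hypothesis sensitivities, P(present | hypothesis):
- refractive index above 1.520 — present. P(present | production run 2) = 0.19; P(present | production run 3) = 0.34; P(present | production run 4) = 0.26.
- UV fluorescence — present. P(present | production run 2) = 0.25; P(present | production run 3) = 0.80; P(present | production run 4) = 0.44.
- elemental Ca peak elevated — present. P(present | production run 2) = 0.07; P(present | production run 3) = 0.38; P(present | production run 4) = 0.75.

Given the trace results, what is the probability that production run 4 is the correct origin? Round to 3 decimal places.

For each hypothesis, the unnormalized posterior weight is prior × product of the trace result likelihoods:
  production run 2: 0.41 × 0.19 × 0.25 × 0.07 = 0.0013633
  production run 3: 0.29 × 0.34 × 0.80 × 0.38 = 0.029974
  production run 4: 0.30 × 0.26 × 0.44 × 0.75 = 0.02574
Normalizing constant Z = 0.0013633 + 0.029974 + 0.02574 = 0.057078.
P(production run 4 | evidence) = 0.02574 / 0.057078 ≈ 0.451.

0.451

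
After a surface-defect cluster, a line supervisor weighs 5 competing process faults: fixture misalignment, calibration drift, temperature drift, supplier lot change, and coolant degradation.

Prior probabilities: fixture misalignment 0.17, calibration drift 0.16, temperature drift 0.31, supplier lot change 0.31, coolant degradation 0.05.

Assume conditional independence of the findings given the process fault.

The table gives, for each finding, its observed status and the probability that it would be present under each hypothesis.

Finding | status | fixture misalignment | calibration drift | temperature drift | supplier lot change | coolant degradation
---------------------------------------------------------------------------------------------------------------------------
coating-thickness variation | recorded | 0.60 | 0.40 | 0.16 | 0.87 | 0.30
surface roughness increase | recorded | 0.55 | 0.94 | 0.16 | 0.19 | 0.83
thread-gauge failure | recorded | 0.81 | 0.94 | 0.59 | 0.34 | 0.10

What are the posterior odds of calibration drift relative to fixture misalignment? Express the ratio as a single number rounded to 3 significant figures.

1.24

Unnormalized posterior weight (prior times the finding likelihoods) for each of the two hypotheses:
  calibration drift: 0.16 × 0.40 × 0.94 × 0.94 = 0.05655
  fixture misalignment: 0.17 × 0.60 × 0.55 × 0.81 = 0.045441
Posterior odds = 0.05655 / 0.045441 ≈ 1.24.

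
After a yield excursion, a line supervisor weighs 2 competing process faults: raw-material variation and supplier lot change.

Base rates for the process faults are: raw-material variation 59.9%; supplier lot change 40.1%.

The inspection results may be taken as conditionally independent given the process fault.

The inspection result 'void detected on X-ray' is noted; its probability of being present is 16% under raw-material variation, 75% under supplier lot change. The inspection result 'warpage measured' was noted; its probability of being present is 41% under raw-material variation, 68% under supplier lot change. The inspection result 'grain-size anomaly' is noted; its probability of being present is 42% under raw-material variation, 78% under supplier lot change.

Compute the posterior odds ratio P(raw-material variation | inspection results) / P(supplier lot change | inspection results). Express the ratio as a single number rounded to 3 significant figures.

The normalizing constant cancels in an odds ratio, so compute prior × likelihood for the two hypotheses only:
  raw-material variation: 0.599 × 0.16 × 0.41 × 0.42 = 0.016504
  supplier lot change: 0.401 × 0.75 × 0.68 × 0.78 = 0.15952
Odds(raw-material variation : supplier lot change) = 0.016504 / 0.15952 ≈ 0.103.

0.103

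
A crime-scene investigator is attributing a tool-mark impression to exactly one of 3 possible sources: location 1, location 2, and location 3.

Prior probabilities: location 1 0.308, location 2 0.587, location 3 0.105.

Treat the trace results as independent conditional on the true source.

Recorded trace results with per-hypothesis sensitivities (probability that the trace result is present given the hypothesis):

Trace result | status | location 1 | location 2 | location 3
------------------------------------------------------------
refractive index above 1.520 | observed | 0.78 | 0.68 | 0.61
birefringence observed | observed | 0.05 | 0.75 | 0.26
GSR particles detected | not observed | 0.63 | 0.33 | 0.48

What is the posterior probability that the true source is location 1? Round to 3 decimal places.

0.021

Multiply each prior by the joint likelihood of the trace result pattern (using 1 − P(present | H) for each absent trace result):
  location 1: 0.308 × 0.78 × 0.05 × (1 − 0.63) = 0.0044444
  location 2: 0.587 × 0.68 × 0.75 × (1 − 0.33) = 0.20058
  location 3: 0.105 × 0.61 × 0.26 × (1 − 0.48) = 0.0086596
Marginal likelihood of the evidence = 0.21368.
P(location 1 | evidence) = 0.0044444 / 0.21368 ≈ 0.021.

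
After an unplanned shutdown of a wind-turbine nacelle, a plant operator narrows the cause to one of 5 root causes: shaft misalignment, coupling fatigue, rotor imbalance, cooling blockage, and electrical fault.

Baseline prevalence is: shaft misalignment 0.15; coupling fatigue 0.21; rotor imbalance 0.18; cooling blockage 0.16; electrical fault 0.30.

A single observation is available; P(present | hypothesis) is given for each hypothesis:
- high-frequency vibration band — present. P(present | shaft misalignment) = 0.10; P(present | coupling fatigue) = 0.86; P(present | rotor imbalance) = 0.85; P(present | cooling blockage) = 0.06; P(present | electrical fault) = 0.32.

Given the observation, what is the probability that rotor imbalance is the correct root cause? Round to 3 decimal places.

By Bayes' rule, the unnormalized weight for each hypothesis is prior × likelihood:
  shaft misalignment: 0.15 × 0.10 = 0.015
  coupling fatigue: 0.21 × 0.86 = 0.1806
  rotor imbalance: 0.18 × 0.85 = 0.153
  cooling blockage: 0.16 × 0.06 = 0.0096
  electrical fault: 0.30 × 0.32 = 0.096
The unnormalized weights sum to 0.4542.
P(rotor imbalance | evidence) = 0.153 / 0.4542 ≈ 0.337.

0.337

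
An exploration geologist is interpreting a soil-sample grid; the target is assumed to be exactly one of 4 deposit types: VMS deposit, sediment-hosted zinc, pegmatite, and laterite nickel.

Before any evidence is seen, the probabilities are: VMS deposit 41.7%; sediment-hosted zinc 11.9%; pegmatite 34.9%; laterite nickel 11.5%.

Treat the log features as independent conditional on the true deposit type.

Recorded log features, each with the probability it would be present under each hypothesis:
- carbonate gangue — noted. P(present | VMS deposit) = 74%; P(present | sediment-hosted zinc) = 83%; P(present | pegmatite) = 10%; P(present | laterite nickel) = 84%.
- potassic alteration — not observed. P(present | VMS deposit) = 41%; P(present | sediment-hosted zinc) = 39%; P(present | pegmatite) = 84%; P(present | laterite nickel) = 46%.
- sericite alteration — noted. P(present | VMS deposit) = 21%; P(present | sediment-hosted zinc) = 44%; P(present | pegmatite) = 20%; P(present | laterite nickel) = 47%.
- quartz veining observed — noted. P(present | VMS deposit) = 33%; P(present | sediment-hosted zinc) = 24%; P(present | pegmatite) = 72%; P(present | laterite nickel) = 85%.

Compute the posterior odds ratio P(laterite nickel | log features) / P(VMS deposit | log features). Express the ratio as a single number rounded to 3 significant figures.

Unnormalized posterior weight (prior times the log feature likelihoods) for each of the two hypotheses (using 1 − P(present | H) for each absent log feature):
  laterite nickel: 0.115 × 0.84 × (1 − 0.46) × 0.47 × 0.85 = 0.02084
  VMS deposit: 0.417 × 0.74 × (1 − 0.41) × 0.21 × 0.33 = 0.012617
Odds(laterite nickel : VMS deposit) = 0.02084 / 0.012617 ≈ 1.65.

1.65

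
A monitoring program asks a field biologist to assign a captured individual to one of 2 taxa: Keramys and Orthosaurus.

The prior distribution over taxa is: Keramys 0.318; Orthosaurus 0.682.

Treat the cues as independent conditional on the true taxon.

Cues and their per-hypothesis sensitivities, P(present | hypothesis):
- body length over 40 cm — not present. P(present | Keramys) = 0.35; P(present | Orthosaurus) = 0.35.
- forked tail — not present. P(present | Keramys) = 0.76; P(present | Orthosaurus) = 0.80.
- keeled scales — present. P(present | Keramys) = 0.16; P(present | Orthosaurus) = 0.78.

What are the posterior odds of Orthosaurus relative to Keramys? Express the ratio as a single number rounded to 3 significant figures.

The normalizing constant cancels in an odds ratio, so compute prior × likelihood for the two hypotheses only (using 1 − P(present | H) for each absent cue):
  Orthosaurus: 0.682 × (1 − 0.35) × (1 − 0.80) × 0.78 = 0.069155
  Keramys: 0.318 × (1 − 0.35) × (1 − 0.76) × 0.16 = 0.0079373
Posterior odds = 0.069155 / 0.0079373 ≈ 8.71.

8.71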